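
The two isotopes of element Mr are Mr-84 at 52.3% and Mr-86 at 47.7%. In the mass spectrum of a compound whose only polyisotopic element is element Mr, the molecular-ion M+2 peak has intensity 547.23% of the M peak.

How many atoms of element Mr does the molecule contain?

6

With n Mr atoms, P(M+2)/P(M) = C(n,1)·p^(n−1)q / p^n = n·q/p = n · 0.477/0.523.
n = 5.4723 × 0.523/0.477 = 6.00 ≈ 6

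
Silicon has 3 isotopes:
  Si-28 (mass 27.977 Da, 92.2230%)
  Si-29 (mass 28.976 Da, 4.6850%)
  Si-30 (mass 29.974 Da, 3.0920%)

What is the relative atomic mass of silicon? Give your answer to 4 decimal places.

Ar = Σ fᵢ·mᵢ = 0.922230 × 27.977 + 0.046850 × 28.976 + 0.030920 × 29.974
= 25.80123 + 1.35753 + 0.92680 = 28.08556 Da

28.0856 Da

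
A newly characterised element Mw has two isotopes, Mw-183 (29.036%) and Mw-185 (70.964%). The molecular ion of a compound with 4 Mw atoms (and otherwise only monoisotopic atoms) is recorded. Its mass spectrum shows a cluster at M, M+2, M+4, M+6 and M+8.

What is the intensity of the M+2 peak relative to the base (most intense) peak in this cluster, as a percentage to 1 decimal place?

16.7%

Term probabilities: M 0.0071, M+2 0.0695, M+4 0.2547, M+6 0.4151, M+8 0.2536. Base peak = M+6.
P(M+6) = C(4,3) × 0.29036^1 × 0.70964^3 = 4 × 0.29036 × 0.35736685 = 0.415060 (base)
P(M+2) = C(4,1) × 0.29036^3 × 0.70964^1 = 4 × 0.02447994 × 0.70964 = 0.069488
Relative intensity = 0.069488 / 0.415060 × 100 = 16.7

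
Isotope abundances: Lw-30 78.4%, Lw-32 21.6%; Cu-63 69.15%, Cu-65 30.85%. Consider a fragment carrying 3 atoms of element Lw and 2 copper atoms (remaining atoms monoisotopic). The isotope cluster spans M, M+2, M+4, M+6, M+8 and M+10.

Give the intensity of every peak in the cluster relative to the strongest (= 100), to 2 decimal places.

58.18 : 100.00 : 67.74 : 22.61 : 3.72 : 0.24

Element Lw pattern (n=3): 0.4818903 : 0.39829709 : 0.10973491 : 0.0100777
Copper pattern (n=2): 0.47817225 : 0.4266555 : 0.09517225
Convolve the two distributions (both contribute in 2-u steps):
  M: 0.4818903×0.47817225 = 0.230427
  M+2: 0.4818903×0.4266555 + 0.39829709×0.47817225 = 0.396056
  M+4: 0.4818903×0.09517225 + 0.39829709×0.4266555 + 0.10973491×0.47817225 = 0.268270
  M+6: 0.39829709×0.09517225 + 0.10973491×0.4266555 + 0.0100777×0.47817225 = 0.089545
  M+8: 0.10973491×0.09517225 + 0.0100777×0.4266555 = 0.014743
  M+10: 0.0100777×0.09517225 = 0.000959
Scale to base peak (0.396056) = 100: 58.18 : 100.00 : 67.74 : 22.61 : 3.72 : 0.24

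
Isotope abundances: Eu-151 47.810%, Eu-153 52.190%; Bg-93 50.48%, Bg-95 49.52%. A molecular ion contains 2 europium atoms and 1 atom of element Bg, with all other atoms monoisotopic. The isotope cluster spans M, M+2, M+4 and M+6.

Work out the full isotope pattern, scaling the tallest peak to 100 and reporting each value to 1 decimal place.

30.0 : 94.9 : 100.0 : 35.1

Europium pattern (n=2): 0.22857961 : 0.49904078 : 0.27237961
Element Bg pattern (n=1): 0.5048 : 0.4952
Convolve the two distributions (both contribute in 2-u steps):
  M: 0.22857961×0.5048 = 0.115387
  M+2: 0.22857961×0.4952 + 0.49904078×0.5048 = 0.365108
  M+4: 0.49904078×0.4952 + 0.27237961×0.5048 = 0.384622
  M+6: 0.27237961×0.4952 = 0.134882
Scale to base peak (0.384622) = 100: 30.0 : 94.9 : 100.0 : 35.1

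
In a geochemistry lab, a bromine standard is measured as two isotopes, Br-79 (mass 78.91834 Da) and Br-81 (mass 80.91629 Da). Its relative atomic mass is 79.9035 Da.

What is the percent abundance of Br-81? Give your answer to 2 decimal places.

49.31%

Let x be the fractional abundance of Br-79; then Br-81 has abundance 1 − x.
78.91834·x + 80.91629·(1 − x) = 79.9035
(78.91834 − 80.91629)·x = 79.9035 − 80.91629
x = -1.01279 / -1.99795 = 0.50691 → 50.69% Br-79, 49.31% Br-81.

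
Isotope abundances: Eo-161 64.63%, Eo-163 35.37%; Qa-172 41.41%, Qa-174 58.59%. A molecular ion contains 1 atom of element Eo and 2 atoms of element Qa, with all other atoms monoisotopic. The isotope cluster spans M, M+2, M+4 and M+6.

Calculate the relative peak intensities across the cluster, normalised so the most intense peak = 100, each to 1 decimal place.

Element Eo pattern (n=1): 0.6463 : 0.3537
Element Qa pattern (n=2): 0.17147881 : 0.48524238 : 0.34327881
Convolve the two distributions (both contribute in 2-u steps):
  M: 0.6463×0.17147881 = 0.110827
  M+2: 0.6463×0.48524238 + 0.3537×0.17147881 = 0.374264
  M+4: 0.6463×0.34327881 + 0.3537×0.48524238 = 0.393491
  M+6: 0.3537×0.34327881 = 0.121418
Scale to base peak (0.393491) = 100: 28.2 : 95.1 : 100.0 : 30.9

28.2 : 95.1 : 100.0 : 30.9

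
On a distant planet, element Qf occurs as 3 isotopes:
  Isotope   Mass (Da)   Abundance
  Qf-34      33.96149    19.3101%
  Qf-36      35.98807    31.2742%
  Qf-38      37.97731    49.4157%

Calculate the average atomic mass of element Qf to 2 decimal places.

The abundance-weighted mean is 0.193101 × 33.96149 + 0.312742 × 35.98807 + 0.494157 × 37.97731
= 6.557998 + 11.254981 + 18.766754 = 36.579733 Da

36.58 Da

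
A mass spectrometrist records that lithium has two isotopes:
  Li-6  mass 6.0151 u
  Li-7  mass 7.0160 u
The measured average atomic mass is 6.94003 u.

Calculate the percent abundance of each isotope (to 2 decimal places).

Writing the weighted mean with unknown fraction x of Li-6:
6.0151·x + 7.0160·(1 − x) = 6.94003
(6.0151 − 7.0160)·x = 6.94003 − 7.0160
x = -0.07597 / -1.0009 = 0.07590 → 7.59% Li-6, 92.41% Li-7.

Li-6: 7.59%, Li-7: 92.41%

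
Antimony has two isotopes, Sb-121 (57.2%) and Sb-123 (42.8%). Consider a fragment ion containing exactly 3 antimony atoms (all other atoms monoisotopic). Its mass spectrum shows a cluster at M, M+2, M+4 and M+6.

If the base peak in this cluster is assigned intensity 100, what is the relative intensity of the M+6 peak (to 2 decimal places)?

18.66

Term probabilities: M 0.1871, M+2 0.4201, M+4 0.3143, M+6 0.0784. Base peak = M+2.
P(M+2) = C(3,1) × 0.572^2 × 0.428^1 = 3 × 0.327184 × 0.4280 = 0.420104 (base)
P(M+6) = C(3,3) × 0.572^0 × 0.428^3 = 1 × 1.0000 × 0.07840275 = 0.078403
Relative intensity = 0.078403 / 0.420104 × 100 = 18.66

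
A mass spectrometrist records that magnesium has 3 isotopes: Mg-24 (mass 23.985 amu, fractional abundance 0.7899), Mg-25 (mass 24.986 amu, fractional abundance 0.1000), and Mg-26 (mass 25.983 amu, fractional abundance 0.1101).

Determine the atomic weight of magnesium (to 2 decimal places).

Average mass = Σ (abundance × isotope mass) = 0.7899 × 23.985 + 0.1000 × 24.986 + 0.1101 × 25.983
= 18.9458 + 2.4986 + 2.8607 = 24.3051 amu

24.31 amu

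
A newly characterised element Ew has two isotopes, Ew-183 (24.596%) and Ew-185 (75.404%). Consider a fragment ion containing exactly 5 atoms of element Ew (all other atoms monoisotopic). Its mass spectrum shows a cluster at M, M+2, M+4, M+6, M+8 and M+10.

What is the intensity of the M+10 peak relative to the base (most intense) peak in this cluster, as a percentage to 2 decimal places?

61.31%

Binomial terms of (0.24596 + 0.75404)^5: M 0.0009, M+2 0.0138, M+4 0.0846, M+6 0.2594, M+8 0.3976, M+10 0.2438 → M+8 is the base peak.
P(M+8) = C(5,4) × 0.24596^1 × 0.75404^4 = 5 × 0.24596 × 0.32327903 = 0.397569 (base)
P(M+10) = C(5,5) × 0.24596^0 × 0.75404^5 = 1 × 1.0000 × 0.24376532 = 0.243765
Relative intensity = 0.243765 / 0.397569 × 100 = 61.31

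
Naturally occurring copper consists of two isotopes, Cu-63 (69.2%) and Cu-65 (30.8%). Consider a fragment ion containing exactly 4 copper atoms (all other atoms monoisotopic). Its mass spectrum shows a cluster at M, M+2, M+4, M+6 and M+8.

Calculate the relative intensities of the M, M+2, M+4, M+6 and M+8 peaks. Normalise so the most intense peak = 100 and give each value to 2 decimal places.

56.17 : 100.00 : 66.76 : 19.81 : 2.20

Expanding (0.692 + 0.308)^4:
P(M) = 0.692^4 = 0.229311
P(M+2) = 4 × 0.692^3 × 0.308^1 = 0.408253
P(M+4) = 6 × 0.692^2 × 0.308^2 = 0.272562
P(M+6) = 4 × 0.692^1 × 0.308^3 = 0.080876
P(M+8) = 0.308^4 = 0.008999
The M+2 peak is largest (0.408253); scaling to 100 gives 56.17 : 100.00 : 66.76 : 19.81 : 2.20.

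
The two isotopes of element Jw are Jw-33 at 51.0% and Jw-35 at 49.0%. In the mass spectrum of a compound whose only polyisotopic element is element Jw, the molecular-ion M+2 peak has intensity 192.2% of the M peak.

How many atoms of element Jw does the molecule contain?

2

The M+2/M ratio from n Jw atoms is n · q/p = n · 0.490/0.510.
n = 1.922 × 0.510/0.490 = 2.00 ≈ 2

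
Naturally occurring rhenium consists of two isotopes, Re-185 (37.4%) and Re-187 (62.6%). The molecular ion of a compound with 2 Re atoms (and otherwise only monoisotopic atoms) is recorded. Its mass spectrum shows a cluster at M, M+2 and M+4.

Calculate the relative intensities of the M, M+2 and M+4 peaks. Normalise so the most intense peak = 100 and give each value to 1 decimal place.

29.9 : 100.0 : 83.7

Expanding (0.374 + 0.626)^2:
P(M) = 0.374^2 = 0.139876
P(M+2) = 2 × 0.374^1 × 0.626^1 = 0.468248
P(M+4) = 0.626^2 = 0.391876
The M+2 peak is largest (0.468248); scaling to 100 gives 29.9 : 100.0 : 83.7.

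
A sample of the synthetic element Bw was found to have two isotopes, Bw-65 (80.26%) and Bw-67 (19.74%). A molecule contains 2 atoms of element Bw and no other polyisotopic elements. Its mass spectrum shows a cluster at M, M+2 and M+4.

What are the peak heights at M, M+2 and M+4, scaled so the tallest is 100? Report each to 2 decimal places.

Expanding (0.8026 + 0.1974)^2:
P(M) = 0.8026^2 = 0.644167
P(M+2) = 2 × 0.8026^1 × 0.1974^1 = 0.316866
P(M+4) = 0.1974^2 = 0.038967
The M peak is largest (0.644167); scaling to 100 gives 100.00 : 49.19 : 6.05.

100.00 : 49.19 : 6.05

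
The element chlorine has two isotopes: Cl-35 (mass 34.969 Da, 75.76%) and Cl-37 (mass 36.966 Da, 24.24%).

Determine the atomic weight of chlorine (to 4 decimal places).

The abundance-weighted mean is 0.7576 × 34.969 + 0.2424 × 36.966
= 26.49251 + 8.96056 = 35.45307 Da

35.4531 Da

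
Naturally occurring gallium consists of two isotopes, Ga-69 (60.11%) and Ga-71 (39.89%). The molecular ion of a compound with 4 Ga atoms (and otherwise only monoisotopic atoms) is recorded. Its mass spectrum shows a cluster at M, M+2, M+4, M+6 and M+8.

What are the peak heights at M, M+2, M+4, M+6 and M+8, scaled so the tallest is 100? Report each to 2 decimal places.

The 4 Ga atoms are independent, so intensities follow the terms of (0.6011 + 0.3989)^4.
P(M) = 0.6011^4 = 0.130553
P(M+2) = 4 × 0.6011^3 × 0.3989^1 = 0.346549
P(M+4) = 6 × 0.6011^2 × 0.3989^2 = 0.344963
P(M+6) = 4 × 0.6011^1 × 0.3989^3 = 0.152616
P(M+8) = 0.3989^4 = 0.025320
The M+2 peak is largest (0.346549); scaling to 100 gives 37.67 : 100.00 : 99.54 : 44.04 : 7.31.

37.67 : 100.00 : 99.54 : 44.04 : 7.31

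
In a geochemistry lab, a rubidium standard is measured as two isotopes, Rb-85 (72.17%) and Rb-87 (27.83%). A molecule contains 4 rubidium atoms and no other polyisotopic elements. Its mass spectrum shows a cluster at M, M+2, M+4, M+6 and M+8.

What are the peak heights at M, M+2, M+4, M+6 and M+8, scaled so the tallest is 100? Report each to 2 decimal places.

64.83 : 100.00 : 57.84 : 14.87 : 1.43

The 4 Rb atoms are independent, so intensities follow the terms of (0.7217 + 0.2783)^4.
P(M) = 0.7217^4 = 0.271286
P(M+2) = 4 × 0.7217^3 × 0.2783^1 = 0.418450
P(M+4) = 6 × 0.7217^2 × 0.2783^2 = 0.242042
P(M+6) = 4 × 0.7217^1 × 0.2783^3 = 0.062224
P(M+8) = 0.2783^4 = 0.005999
The M+2 peak is largest (0.418450); scaling to 100 gives 64.83 : 100.00 : 57.84 : 14.87 : 1.43.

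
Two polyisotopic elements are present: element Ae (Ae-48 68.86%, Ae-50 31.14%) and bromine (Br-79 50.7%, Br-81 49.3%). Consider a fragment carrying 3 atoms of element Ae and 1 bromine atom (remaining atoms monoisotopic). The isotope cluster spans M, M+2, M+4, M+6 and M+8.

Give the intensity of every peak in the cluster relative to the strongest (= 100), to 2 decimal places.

Element Ae pattern (n=3): 0.32651343 : 0.44296958 : 0.20032054 : 0.03019645
Bromine pattern (n=1): 0.5070 : 0.4930
Convolve the two distributions (both contribute in 2-u steps):
  M: 0.32651343×0.5070 = 0.165542
  M+2: 0.32651343×0.4930 + 0.44296958×0.5070 = 0.385557
  M+4: 0.44296958×0.4930 + 0.20032054×0.5070 = 0.319947
  M+6: 0.20032054×0.4930 + 0.03019645×0.5070 = 0.114068
  M+8: 0.03019645×0.4930 = 0.014887
Scale to base peak (0.385557) = 100: 42.94 : 100.00 : 82.98 : 29.59 : 3.86

42.94 : 100.00 : 82.98 : 29.59 : 3.86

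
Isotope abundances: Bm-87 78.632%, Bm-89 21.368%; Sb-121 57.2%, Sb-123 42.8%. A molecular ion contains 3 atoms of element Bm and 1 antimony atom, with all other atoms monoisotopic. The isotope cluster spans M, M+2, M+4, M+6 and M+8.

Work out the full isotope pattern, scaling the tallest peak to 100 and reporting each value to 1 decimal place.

64.0 : 100.0 : 53.2 : 11.9 : 1.0

Element Bm pattern (n=3): 0.48618098 : 0.39635448 : 0.10770809 : 0.00975645
Antimony pattern (n=1): 0.5720 : 0.4280
Convolve the two distributions (both contribute in 2-u steps):
  M: 0.48618098×0.5720 = 0.278096
  M+2: 0.48618098×0.4280 + 0.39635448×0.5720 = 0.434800
  M+4: 0.39635448×0.4280 + 0.10770809×0.5720 = 0.231249
  M+6: 0.10770809×0.4280 + 0.00975645×0.5720 = 0.051680
  M+8: 0.00975645×0.4280 = 0.004176
Scale to base peak (0.434800) = 100: 64.0 : 100.0 : 53.2 : 11.9 : 1.0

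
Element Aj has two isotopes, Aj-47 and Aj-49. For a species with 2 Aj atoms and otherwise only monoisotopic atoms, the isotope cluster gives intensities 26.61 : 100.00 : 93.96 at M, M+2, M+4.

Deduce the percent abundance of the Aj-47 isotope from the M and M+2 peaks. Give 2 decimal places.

34.73%

Let p = fractional abundance of Aj-47. I(M+2)/I(M) = [C(2,1)·p^1·(1−p)] / p^2 = 2·(1−p)/p = 100.00/26.61 = 3.7580
(1−p)/p = 3.7580/2 = 1.8790  ⇒  p = 1/(1 + 1.8790) = 0.3473
Aj-47: 34.73%, Aj-49: 65.27%.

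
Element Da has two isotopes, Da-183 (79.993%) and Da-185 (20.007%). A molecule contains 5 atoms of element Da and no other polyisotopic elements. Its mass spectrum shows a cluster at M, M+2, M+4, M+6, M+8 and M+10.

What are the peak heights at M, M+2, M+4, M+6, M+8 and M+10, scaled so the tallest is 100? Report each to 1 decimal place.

80.0 : 100.0 : 50.0 : 12.5 : 1.6 : 0.1

The 5 Da atoms are independent, so intensities follow the terms of (0.79993 + 0.20007)^5.
P(M) = 0.79993^5 = 0.327537
P(M+2) = 5 × 0.79993^4 × 0.20007^1 = 0.409600
P(M+4) = 10 × 0.79993^3 × 0.20007^2 = 0.204890
P(M+6) = 10 × 0.79993^2 × 0.20007^3 = 0.051245
P(M+8) = 5 × 0.79993^1 × 0.20007^4 = 0.006408
P(M+10) = 0.20007^5 = 0.000321
The M+2 peak is largest (0.409600); scaling to 100 gives 80.0 : 100.0 : 50.0 : 12.5 : 1.6 : 0.1.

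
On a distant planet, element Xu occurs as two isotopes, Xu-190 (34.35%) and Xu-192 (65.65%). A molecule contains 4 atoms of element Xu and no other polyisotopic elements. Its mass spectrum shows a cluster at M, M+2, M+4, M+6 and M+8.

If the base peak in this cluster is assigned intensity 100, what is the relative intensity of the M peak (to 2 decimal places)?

(0.3435 + 0.6565)^4 gives M 0.0139, M+2 0.1064, M+4 0.3051, M+6 0.3888, M+8 0.1858; the largest is M+6.
P(M+6) = C(4,3) × 0.3435^1 × 0.6565^3 = 4 × 0.3435 × 0.28294641 = 0.388768 (base)
P(M) = C(4,0) × 0.3435^4 × 0.6565^0 = 1 × 0.01392217 × 1.0000 = 0.013922
Relative intensity = 0.013922 / 0.388768 × 100 = 3.58

3.58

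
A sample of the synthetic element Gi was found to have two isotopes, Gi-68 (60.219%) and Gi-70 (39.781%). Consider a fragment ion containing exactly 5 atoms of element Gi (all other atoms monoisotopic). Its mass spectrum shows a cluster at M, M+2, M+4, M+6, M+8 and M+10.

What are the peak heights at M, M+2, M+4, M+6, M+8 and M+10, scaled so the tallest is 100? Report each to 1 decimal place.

The 5 Gi atoms are independent, so intensities follow the terms of (0.60219 + 0.39781)^5.
P(M) = 0.60219^5 = 0.079190
P(M+2) = 5 × 0.60219^4 × 0.39781^1 = 0.261565
P(M+4) = 10 × 0.60219^3 × 0.39781^2 = 0.345583
P(M+6) = 10 × 0.60219^2 × 0.39781^3 = 0.228294
P(M+8) = 5 × 0.60219^1 × 0.39781^4 = 0.075406
P(M+10) = 0.39781^5 = 0.009963
The M+4 peak is largest (0.345583); scaling to 100 gives 22.9 : 75.7 : 100.0 : 66.1 : 21.8 : 2.9.

22.9 : 75.7 : 100.0 : 66.1 : 21.8 : 2.9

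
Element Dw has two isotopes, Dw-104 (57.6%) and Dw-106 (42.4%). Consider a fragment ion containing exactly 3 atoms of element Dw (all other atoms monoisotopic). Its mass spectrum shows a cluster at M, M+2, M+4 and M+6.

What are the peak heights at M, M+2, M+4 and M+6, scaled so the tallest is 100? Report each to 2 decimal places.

Each Dw atom is independently Dw-104 (p = 0.576) or Dw-106 (q = 0.424); the cluster is the binomial expansion (p + q)^3.
P(M) = 0.576^3 = 0.191103
P(M+2) = 3 × 0.576^2 × 0.424^1 = 0.422019
P(M+4) = 3 × 0.576^1 × 0.424^2 = 0.310653
P(M+6) = 0.424^3 = 0.076225
The M+2 peak is largest (0.422019); scaling to 100 gives 45.28 : 100.00 : 73.61 : 18.06.

45.28 : 100.00 : 73.61 : 18.06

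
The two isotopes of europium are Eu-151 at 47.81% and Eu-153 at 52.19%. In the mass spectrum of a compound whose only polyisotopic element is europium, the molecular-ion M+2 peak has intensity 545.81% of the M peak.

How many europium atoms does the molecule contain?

5

The M+2/M ratio from n Eu atoms is n · q/p = n · 0.5219/0.4781.
n = 5.4581 × 0.4781/0.5219 = 5.00 ≈ 5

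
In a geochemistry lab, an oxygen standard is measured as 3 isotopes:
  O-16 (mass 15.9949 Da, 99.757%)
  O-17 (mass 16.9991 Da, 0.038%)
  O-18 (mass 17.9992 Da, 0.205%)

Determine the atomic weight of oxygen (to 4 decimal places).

15.9994 Da

The abundance-weighted mean is 0.99757 × 15.9949 + 0.00038 × 16.9991 + 0.00205 × 17.9992
= 15.95603 + 0.00646 + 0.03690 = 15.99939 Da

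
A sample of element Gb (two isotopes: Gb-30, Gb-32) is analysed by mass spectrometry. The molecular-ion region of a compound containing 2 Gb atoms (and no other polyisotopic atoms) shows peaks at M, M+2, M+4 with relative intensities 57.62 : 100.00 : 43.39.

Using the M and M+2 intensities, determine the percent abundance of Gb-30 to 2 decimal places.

Let p = fractional abundance of Gb-30. I(M+2)/I(M) = [C(2,1)·p^1·(1−p)] / p^2 = 2·(1−p)/p = 100.00/57.62 = 1.7355
(1−p)/p = 1.7355/2 = 0.8678  ⇒  p = 1/(1 + 0.8678) = 0.5354
Gb-30: 53.54%, Gb-32: 46.46%.

53.54%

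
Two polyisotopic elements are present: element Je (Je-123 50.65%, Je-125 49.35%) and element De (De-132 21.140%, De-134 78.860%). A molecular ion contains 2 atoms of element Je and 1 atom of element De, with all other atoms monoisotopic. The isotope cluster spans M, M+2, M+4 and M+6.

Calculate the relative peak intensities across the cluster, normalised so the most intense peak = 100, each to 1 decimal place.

12.2 : 69.1 : 100.0 : 43.1

Element Je pattern (n=2): 0.25654225 : 0.4999155 : 0.24354225
Element De pattern (n=1): 0.2114 : 0.7886
Convolve the two distributions (both contribute in 2-u steps):
  M: 0.25654225×0.2114 = 0.054233
  M+2: 0.25654225×0.7886 + 0.4999155×0.2114 = 0.307991
  M+4: 0.4999155×0.7886 + 0.24354225×0.2114 = 0.445718
  M+6: 0.24354225×0.7886 = 0.192057
Scale to base peak (0.445718) = 100: 12.2 : 69.1 : 100.0 : 43.1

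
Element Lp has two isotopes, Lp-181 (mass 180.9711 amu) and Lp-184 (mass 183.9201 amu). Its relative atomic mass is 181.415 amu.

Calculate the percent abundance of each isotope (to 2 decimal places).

Lp-181: 84.95%, Lp-184: 15.05%

Writing the weighted mean with unknown fraction x of Lp-181:
180.9711·x + 183.9201·(1 − x) = 181.415
(180.9711 − 183.9201)·x = 181.415 − 183.9201
x = -2.5051 / -2.9490 = 0.84947 → 84.95% Lp-181, 15.05% Lp-184.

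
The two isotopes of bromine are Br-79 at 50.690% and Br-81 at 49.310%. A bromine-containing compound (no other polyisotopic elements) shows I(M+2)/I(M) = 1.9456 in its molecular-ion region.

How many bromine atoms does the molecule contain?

The M+2/M ratio from n Br atoms is n · q/p = n · 0.49310/0.50690.
n = 1.9456 × 0.50690/0.49310 = 2.00 ≈ 2

2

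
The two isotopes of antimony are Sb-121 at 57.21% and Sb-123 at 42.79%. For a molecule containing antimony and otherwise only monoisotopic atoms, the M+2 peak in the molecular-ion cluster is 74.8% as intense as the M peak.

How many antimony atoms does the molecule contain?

1

The M+2/M ratio from n Sb atoms is n · q/p = n · 0.4279/0.5721.
n = 0.748 × 0.5721/0.4279 = 1.00 ≈ 1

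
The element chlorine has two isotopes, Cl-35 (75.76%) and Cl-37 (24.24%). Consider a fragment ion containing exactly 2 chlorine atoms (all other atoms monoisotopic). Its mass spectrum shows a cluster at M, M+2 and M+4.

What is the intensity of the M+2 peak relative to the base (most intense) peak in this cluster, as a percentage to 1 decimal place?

Term probabilities: M 0.5740, M+2 0.3673, M+4 0.0588. Base peak = M.
P(M) = C(2,0) × 0.7576^2 × 0.2424^0 = 1 × 0.57395776 × 1.0000 = 0.573958 (base)
P(M+2) = C(2,1) × 0.7576^1 × 0.2424^1 = 2 × 0.7576 × 0.2424 = 0.367284
Relative intensity = 0.367284 / 0.573958 × 100 = 64.0

64.0%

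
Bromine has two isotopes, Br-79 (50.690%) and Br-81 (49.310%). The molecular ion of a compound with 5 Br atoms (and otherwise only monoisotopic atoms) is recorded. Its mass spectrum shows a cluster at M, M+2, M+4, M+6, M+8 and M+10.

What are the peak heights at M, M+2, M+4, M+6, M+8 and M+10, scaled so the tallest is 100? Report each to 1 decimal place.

Expanding (0.50690 + 0.49310)^5:
P(M) = 0.50690^5 = 0.033467
P(M+2) = 5 × 0.50690^4 × 0.49310^1 = 0.162777
P(M+4) = 10 × 0.50690^3 × 0.49310^2 = 0.316692
P(M+6) = 10 × 0.50690^2 × 0.49310^3 = 0.308070
P(M+8) = 5 × 0.50690^1 × 0.49310^4 = 0.149842
P(M+10) = 0.49310^5 = 0.029152
The M+4 peak is largest (0.316692); scaling to 100 gives 10.6 : 51.4 : 100.0 : 97.3 : 47.3 : 9.2.

10.6 : 51.4 : 100.0 : 97.3 : 47.3 : 9.2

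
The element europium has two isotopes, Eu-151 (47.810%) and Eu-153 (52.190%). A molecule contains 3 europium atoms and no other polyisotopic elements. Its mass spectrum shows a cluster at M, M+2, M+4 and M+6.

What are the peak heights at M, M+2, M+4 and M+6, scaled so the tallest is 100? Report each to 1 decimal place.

The 3 Eu atoms are independent, so intensities follow the terms of (0.47810 + 0.52190)^3.
P(M) = 0.47810^3 = 0.109284
P(M+2) = 3 × 0.47810^2 × 0.52190^1 = 0.357887
P(M+4) = 3 × 0.47810^1 × 0.52190^2 = 0.390674
P(M+6) = 0.52190^3 = 0.142155
The M+4 peak is largest (0.390674); scaling to 100 gives 28.0 : 91.6 : 100.0 : 36.4.

28.0 : 91.6 : 100.0 : 36.4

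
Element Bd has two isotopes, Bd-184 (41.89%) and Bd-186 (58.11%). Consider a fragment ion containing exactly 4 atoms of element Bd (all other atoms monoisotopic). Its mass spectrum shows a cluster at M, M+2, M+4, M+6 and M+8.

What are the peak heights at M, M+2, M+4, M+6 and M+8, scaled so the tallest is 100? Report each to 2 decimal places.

The 4 Bd atoms are independent, so intensities follow the terms of (0.4189 + 0.5811)^4.
P(M) = 0.4189^4 = 0.030792
P(M+2) = 4 × 0.4189^3 × 0.5811^1 = 0.170861
P(M+4) = 6 × 0.4189^2 × 0.5811^2 = 0.355528
P(M+6) = 4 × 0.4189^1 × 0.5811^3 = 0.328793
P(M+8) = 0.5811^4 = 0.114026
The M+4 peak is largest (0.355528); scaling to 100 gives 8.66 : 48.06 : 100.00 : 92.48 : 32.07.

8.66 : 48.06 : 100.00 : 92.48 : 32.07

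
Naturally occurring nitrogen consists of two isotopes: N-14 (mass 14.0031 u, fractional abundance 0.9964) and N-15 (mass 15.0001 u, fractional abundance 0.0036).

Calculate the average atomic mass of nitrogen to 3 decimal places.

14.007 u

The abundance-weighted mean is 0.9964 × 14.0031 + 0.0036 × 15.0001
= 13.95269 + 0.05400 = 14.00669 u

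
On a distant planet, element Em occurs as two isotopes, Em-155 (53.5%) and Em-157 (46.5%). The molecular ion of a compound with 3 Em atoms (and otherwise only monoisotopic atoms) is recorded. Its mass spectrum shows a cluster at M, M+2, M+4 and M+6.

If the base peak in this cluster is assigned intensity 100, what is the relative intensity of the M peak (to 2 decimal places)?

38.35

(0.535 + 0.465)^3 gives M 0.1531, M+2 0.3993, M+4 0.3470, M+6 0.1005; the largest is M+2.
P(M+2) = C(3,1) × 0.535^2 × 0.465^1 = 3 × 0.286225 × 0.4650 = 0.399284 (base)
P(M) = C(3,0) × 0.535^3 × 0.465^0 = 1 × 0.15313038 × 1.0000 = 0.153130
Relative intensity = 0.153130 / 0.399284 × 100 = 38.35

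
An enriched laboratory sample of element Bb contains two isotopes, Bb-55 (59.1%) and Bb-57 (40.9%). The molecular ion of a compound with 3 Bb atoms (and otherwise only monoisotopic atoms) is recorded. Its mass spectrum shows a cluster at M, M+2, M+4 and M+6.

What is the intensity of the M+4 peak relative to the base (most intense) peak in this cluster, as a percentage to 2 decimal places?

69.20%

Term probabilities: M 0.2064, M+2 0.4286, M+4 0.2966, M+6 0.0684. Base peak = M+2.
P(M+2) = C(3,1) × 0.591^2 × 0.409^1 = 3 × 0.349281 × 0.4090 = 0.428568 (base)
P(M+4) = C(3,2) × 0.591^1 × 0.409^2 = 3 × 0.5910 × 0.167281 = 0.296589
Relative intensity = 0.296589 / 0.428568 × 100 = 69.20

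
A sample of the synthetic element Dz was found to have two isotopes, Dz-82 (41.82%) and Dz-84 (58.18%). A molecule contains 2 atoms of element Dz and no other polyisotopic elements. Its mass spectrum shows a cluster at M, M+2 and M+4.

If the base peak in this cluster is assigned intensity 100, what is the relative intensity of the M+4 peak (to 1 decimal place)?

69.6

Term probabilities: M 0.1749, M+2 0.4866, M+4 0.3385. Base peak = M+2.
P(M+2) = C(2,1) × 0.4182^1 × 0.5818^1 = 2 × 0.4182 × 0.5818 = 0.486618 (base)
P(M+4) = C(2,2) × 0.4182^0 × 0.5818^2 = 1 × 1.0000 × 0.33849124 = 0.338491
Relative intensity = 0.338491 / 0.486618 × 100 = 69.6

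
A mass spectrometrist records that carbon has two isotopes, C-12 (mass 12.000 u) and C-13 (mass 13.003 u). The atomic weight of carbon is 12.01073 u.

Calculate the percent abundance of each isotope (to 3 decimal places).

C-12: 98.930%, C-13: 1.070%

Let x be the fractional abundance of C-12; then C-13 has abundance 1 − x.
12.000·x + 13.003·(1 − x) = 12.01073
(12.000 − 13.003)·x = 12.01073 − 13.003
x = -0.99227 / -1.003 = 0.98930 → 98.930% C-12, 1.070% C-13.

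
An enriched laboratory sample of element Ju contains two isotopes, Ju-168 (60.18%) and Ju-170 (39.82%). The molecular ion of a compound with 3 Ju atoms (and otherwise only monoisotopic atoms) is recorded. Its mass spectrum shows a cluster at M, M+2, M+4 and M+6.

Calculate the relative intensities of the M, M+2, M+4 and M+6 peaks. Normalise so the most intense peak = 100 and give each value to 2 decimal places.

50.38 : 100.00 : 66.17 : 14.59

The 3 Ju atoms are independent, so intensities follow the terms of (0.6018 + 0.3982)^3.
P(M) = 0.6018^3 = 0.217950
P(M+2) = 3 × 0.6018^2 × 0.3982^1 = 0.432640
P(M+4) = 3 × 0.6018^1 × 0.3982^2 = 0.286270
P(M+6) = 0.3982^3 = 0.063140
The M+2 peak is largest (0.432640); scaling to 100 gives 50.38 : 100.00 : 66.17 : 14.59.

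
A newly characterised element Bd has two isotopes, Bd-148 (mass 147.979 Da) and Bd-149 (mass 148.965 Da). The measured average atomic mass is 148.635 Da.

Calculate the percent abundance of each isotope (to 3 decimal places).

Bd-148: 33.469%, Bd-149: 66.531%

With x = fraction of Bd-148 (so Bd-149 is 1 − x):
147.979·x + 148.965·(1 − x) = 148.635
(147.979 − 148.965)·x = 148.635 − 148.965
x = -0.330 / -0.986 = 0.33469 → 33.469% Bd-148, 66.531% Bd-149.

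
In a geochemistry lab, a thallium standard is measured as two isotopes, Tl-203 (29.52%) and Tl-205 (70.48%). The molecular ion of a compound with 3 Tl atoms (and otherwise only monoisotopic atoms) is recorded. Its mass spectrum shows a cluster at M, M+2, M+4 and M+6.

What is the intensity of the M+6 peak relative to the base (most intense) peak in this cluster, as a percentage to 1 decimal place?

79.6%

Binomial terms of (0.2952 + 0.7048)^3: M 0.0257, M+2 0.1843, M+4 0.4399, M+6 0.3501 → M+4 is the base peak.
P(M+4) = C(3,2) × 0.2952^1 × 0.7048^2 = 3 × 0.2952 × 0.49674304 = 0.439916 (base)
P(M+6) = C(3,3) × 0.2952^0 × 0.7048^3 = 1 × 1.0000 × 0.35010449 = 0.350104
Relative intensity = 0.350104 / 0.439916 × 100 = 79.6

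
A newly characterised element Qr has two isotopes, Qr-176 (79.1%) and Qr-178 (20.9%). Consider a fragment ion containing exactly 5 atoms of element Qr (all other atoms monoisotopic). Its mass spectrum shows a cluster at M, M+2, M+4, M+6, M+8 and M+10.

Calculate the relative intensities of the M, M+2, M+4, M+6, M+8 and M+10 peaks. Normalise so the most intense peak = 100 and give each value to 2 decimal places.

75.69 : 100.00 : 52.84 : 13.96 : 1.84 : 0.10

Expanding (0.791 + 0.209)^5:
P(M) = 0.791^5 = 0.309658
P(M+2) = 5 × 0.791^4 × 0.209^1 = 0.409093
P(M+4) = 10 × 0.791^3 × 0.209^2 = 0.216183
P(M+6) = 10 × 0.791^2 × 0.209^3 = 0.057120
P(M+8) = 5 × 0.791^1 × 0.209^4 = 0.007546
P(M+10) = 0.209^5 = 0.000399
The M+2 peak is largest (0.409093); scaling to 100 gives 75.69 : 100.00 : 52.84 : 13.96 : 1.84 : 0.10.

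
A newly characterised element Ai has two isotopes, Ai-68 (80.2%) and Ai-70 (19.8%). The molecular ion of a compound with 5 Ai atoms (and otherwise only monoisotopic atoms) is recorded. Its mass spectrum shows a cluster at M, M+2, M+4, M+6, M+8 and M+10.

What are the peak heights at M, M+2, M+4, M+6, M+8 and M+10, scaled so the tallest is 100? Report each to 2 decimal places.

The 5 Ai atoms are independent, so intensities follow the terms of (0.802 + 0.198)^5.
P(M) = 0.802^5 = 0.331797
P(M+2) = 5 × 0.802^4 × 0.198^1 = 0.409574
P(M+4) = 10 × 0.802^3 × 0.198^2 = 0.202234
P(M+6) = 10 × 0.802^2 × 0.198^3 = 0.049928
P(M+8) = 5 × 0.802^1 × 0.198^4 = 0.006163
P(M+10) = 0.198^5 = 0.000304
The M+2 peak is largest (0.409574); scaling to 100 gives 81.01 : 100.00 : 49.38 : 12.19 : 1.50 : 0.07.

81.01 : 100.00 : 49.38 : 12.19 : 1.50 : 0.07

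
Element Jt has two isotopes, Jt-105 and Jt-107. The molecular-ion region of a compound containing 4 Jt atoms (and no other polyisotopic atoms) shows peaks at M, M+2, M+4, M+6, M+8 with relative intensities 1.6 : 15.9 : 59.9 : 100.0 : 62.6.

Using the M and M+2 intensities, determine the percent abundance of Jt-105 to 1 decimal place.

Let p = fractional abundance of Jt-105. I(M+2)/I(M) = [C(4,1)·p^3·(1−p)] / p^4 = 4·(1−p)/p = 15.9/1.6 = 9.9375
(1−p)/p = 9.9375/4 = 2.4844  ⇒  p = 1/(1 + 2.4844) = 0.2870
Jt-105: 28.7%, Jt-107: 71.3%.

28.7%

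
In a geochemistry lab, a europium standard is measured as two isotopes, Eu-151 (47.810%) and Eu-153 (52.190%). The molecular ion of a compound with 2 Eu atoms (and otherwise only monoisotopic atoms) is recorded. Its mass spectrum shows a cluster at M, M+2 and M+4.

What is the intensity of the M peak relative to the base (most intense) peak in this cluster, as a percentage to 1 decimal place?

(0.47810 + 0.52190)^2 gives M 0.2286, M+2 0.4990, M+4 0.2724; the largest is M+2.
P(M+2) = C(2,1) × 0.47810^1 × 0.52190^1 = 2 × 0.4781 × 0.5219 = 0.499041 (base)
P(M) = C(2,0) × 0.47810^2 × 0.52190^0 = 1 × 0.22857961 × 1.0000 = 0.228580
Relative intensity = 0.228580 / 0.499041 × 100 = 45.8

45.8%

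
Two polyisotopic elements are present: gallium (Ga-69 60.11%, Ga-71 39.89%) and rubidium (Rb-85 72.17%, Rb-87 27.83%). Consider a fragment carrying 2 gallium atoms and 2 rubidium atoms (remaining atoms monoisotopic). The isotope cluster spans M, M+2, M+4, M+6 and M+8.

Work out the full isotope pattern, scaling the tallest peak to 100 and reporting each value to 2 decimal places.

47.65 : 100.00 : 76.85 : 25.59 : 3.12

Gallium pattern (n=2): 0.36132121 : 0.47955758 : 0.15912121
Rubidium pattern (n=2): 0.52085089 : 0.40169822 : 0.07745089
Convolve the two distributions (both contribute in 2-u steps):
  M: 0.36132121×0.52085089 = 0.188194
  M+2: 0.36132121×0.40169822 + 0.47955758×0.52085089 = 0.394920
  M+4: 0.36132121×0.07745089 + 0.47955758×0.40169822 + 0.15912121×0.52085089 = 0.303500
  M+6: 0.47955758×0.07745089 + 0.15912121×0.40169822 = 0.101061
  M+8: 0.15912121×0.07745089 = 0.012324
Scale to base peak (0.394920) = 100: 47.65 : 100.00 : 76.85 : 25.59 : 3.12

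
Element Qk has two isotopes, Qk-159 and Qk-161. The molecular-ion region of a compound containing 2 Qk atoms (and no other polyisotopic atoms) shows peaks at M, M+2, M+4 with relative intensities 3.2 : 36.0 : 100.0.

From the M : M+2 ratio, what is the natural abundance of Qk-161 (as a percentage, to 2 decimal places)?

84.91%

Let p = fractional abundance of Qk-159. I(M+2)/I(M) = [C(2,1)·p^1·(1−p)] / p^2 = 2·(1−p)/p = 36.0/3.2 = 11.2500
(1−p)/p = 11.2500/2 = 5.6250  ⇒  p = 1/(1 + 5.6250) = 0.1509
Qk-159: 15.09%, Qk-161: 84.91%.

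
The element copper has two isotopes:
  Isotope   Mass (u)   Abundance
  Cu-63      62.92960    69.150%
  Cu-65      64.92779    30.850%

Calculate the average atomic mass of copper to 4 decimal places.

63.5460 u

Weight each isotope mass by its fractional abundance: 0.69150 × 62.92960 + 0.30850 × 64.92779
= 43.515818 + 20.030223 = 63.546041 u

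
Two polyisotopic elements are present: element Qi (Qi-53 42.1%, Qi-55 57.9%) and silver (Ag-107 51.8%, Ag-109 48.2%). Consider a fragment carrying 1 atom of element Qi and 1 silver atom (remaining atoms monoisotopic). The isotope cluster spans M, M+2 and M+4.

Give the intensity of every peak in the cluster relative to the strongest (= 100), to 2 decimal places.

43.37 : 100.00 : 55.50

Element Qi pattern (n=1): 0.4210 : 0.5790
Silver pattern (n=1): 0.5180 : 0.4820
Convolve the two distributions (both contribute in 2-u steps):
  M: 0.4210×0.5180 = 0.218078
  M+2: 0.4210×0.4820 + 0.5790×0.5180 = 0.502844
  M+4: 0.5790×0.4820 = 0.279078
Scale to base peak (0.502844) = 100: 43.37 : 100.00 : 55.50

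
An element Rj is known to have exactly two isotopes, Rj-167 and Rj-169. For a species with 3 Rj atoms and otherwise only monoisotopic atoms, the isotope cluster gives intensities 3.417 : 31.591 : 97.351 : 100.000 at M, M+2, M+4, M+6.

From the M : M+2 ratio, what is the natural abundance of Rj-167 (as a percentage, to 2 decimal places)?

24.50%

Let p = fractional abundance of Rj-167. I(M+2)/I(M) = [C(3,1)·p^2·(1−p)] / p^3 = 3·(1−p)/p = 31.591/3.417 = 9.2452
(1−p)/p = 9.2452/3 = 3.0817  ⇒  p = 1/(1 + 3.0817) = 0.2450
Rj-167: 24.50%, Rj-169: 75.50%.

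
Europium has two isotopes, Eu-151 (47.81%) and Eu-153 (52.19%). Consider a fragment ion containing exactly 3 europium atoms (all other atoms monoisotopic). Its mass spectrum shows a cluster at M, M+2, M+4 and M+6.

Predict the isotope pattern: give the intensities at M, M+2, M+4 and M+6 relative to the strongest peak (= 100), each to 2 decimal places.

The 3 Eu atoms are independent, so intensities follow the terms of (0.4781 + 0.5219)^3.
P(M) = 0.4781^3 = 0.109284
P(M+2) = 3 × 0.4781^2 × 0.5219^1 = 0.357887
P(M+4) = 3 × 0.4781^1 × 0.5219^2 = 0.390674
P(M+6) = 0.5219^3 = 0.142155
The M+4 peak is largest (0.390674); scaling to 100 gives 27.97 : 91.61 : 100.00 : 36.39.

27.97 : 91.61 : 100.00 : 36.39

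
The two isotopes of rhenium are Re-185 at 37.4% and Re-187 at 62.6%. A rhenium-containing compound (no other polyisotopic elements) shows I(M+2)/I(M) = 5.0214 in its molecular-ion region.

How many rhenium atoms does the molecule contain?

3

The M+2/M ratio from n Re atoms is n · q/p = n · 0.626/0.374.
n = 5.0214 × 0.374/0.626 = 3.00 ≈ 3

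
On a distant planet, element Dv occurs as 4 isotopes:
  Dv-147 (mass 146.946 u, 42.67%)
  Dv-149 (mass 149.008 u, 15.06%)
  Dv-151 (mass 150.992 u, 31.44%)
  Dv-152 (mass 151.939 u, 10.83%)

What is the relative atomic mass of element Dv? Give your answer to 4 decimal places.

149.0693 u

The abundance-weighted mean is 0.4267 × 146.946 + 0.1506 × 149.008 + 0.3144 × 150.992 + 0.1083 × 151.939
= 62.70186 + 22.44060 + 47.47188 + 16.45499 = 149.06933 u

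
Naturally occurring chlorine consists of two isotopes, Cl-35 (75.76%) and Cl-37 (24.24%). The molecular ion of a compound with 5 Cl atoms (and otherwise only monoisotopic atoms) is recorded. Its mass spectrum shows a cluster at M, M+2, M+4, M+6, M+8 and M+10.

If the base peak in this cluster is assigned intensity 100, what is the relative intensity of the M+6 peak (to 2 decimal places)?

20.47

Binomial terms of (0.7576 + 0.2424)^5: M 0.2496, M+2 0.3993, M+4 0.2555, M+6 0.0817, M+8 0.0131, M+10 0.0008 → M+2 is the base peak.
P(M+2) = C(5,1) × 0.7576^4 × 0.2424^1 = 5 × 0.32942751 × 0.2424 = 0.399266 (base)
P(M+6) = C(5,3) × 0.7576^2 × 0.2424^3 = 10 × 0.57395776 × 0.01424288 = 0.081748
Relative intensity = 0.081748 / 0.399266 × 100 = 20.47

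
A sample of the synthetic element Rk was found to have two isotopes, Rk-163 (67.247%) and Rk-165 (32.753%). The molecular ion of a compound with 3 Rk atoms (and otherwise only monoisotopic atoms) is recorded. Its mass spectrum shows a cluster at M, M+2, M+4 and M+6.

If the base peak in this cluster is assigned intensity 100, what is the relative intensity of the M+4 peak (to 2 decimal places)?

48.71

Term probabilities: M 0.3041, M+2 0.4443, M+4 0.2164, M+6 0.0351. Base peak = M+2.
P(M+2) = C(3,1) × 0.67247^2 × 0.32753^1 = 3 × 0.4522159 × 0.32753 = 0.444343 (base)
P(M+4) = C(3,2) × 0.67247^1 × 0.32753^2 = 3 × 0.67247 × 0.1072759 = 0.216419
Relative intensity = 0.216419 / 0.444343 × 100 = 48.71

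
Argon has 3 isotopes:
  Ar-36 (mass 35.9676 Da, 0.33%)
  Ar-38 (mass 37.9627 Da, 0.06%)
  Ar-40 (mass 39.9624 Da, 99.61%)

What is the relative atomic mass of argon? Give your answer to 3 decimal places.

Weight each isotope mass by its fractional abundance: 0.0033 × 35.9676 + 0.0006 × 37.9627 + 0.9961 × 39.9624
= 0.11869 + 0.02278 + 39.80655 = 39.94802 Da

39.948 Da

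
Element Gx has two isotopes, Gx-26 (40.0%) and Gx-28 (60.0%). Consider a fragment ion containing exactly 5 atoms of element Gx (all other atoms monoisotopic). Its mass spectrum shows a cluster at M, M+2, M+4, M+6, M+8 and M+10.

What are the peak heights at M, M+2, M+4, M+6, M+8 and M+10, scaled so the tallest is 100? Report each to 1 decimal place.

Expanding (0.400 + 0.600)^5:
P(M) = 0.400^5 = 0.010240
P(M+2) = 5 × 0.400^4 × 0.600^1 = 0.076800
P(M+4) = 10 × 0.400^3 × 0.600^2 = 0.230400
P(M+6) = 10 × 0.400^2 × 0.600^3 = 0.345600
P(M+8) = 5 × 0.400^1 × 0.600^4 = 0.259200
P(M+10) = 0.600^5 = 0.077760
The M+6 peak is largest (0.345600); scaling to 100 gives 3.0 : 22.2 : 66.7 : 100.0 : 75.0 : 22.5.

3.0 : 22.2 : 66.7 : 100.0 : 75.0 : 22.5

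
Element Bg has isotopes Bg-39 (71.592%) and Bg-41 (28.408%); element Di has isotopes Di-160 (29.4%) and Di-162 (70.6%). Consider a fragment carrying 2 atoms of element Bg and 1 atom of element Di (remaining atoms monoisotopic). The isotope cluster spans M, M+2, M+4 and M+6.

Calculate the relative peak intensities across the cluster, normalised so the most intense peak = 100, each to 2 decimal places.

31.30 : 100.00 : 64.58 : 11.83

Element Bg pattern (n=2): 0.51254145 : 0.40675711 : 0.08070145
Element Di pattern (n=1): 0.2940 : 0.7060
Convolve the two distributions (both contribute in 2-u steps):
  M: 0.51254145×0.2940 = 0.150687
  M+2: 0.51254145×0.7060 + 0.40675711×0.2940 = 0.481441
  M+4: 0.40675711×0.7060 + 0.08070145×0.2940 = 0.310897
  M+6: 0.08070145×0.7060 = 0.056975
Scale to base peak (0.481441) = 100: 31.30 : 100.00 : 64.58 : 11.83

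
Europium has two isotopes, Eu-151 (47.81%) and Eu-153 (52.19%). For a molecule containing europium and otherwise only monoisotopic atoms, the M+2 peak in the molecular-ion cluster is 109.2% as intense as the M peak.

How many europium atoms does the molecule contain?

1

With n Eu atoms, P(M+2)/P(M) = C(n,1)·p^(n−1)q / p^n = n·q/p = n · 0.5219/0.4781.
n = 1.092 × 0.4781/0.5219 = 1.00 ≈ 1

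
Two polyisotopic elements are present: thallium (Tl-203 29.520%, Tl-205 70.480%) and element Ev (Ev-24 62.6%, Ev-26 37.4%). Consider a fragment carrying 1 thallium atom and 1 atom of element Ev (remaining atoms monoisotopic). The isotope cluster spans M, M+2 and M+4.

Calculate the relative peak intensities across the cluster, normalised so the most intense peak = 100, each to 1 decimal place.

33.5 : 100.0 : 47.8

Thallium pattern (n=1): 0.2952 : 0.7048
Element Ev pattern (n=1): 0.6260 : 0.3740
Convolve the two distributions (both contribute in 2-u steps):
  M: 0.2952×0.6260 = 0.184795
  M+2: 0.2952×0.3740 + 0.7048×0.6260 = 0.551610
  M+4: 0.7048×0.3740 = 0.263595
Scale to base peak (0.551610) = 100: 33.5 : 100.0 : 47.8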